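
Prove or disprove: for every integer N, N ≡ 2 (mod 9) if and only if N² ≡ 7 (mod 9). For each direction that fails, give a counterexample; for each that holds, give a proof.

Both directions fail.

(→) This fails: take N = 2. Then 2 ≡ 2 (mod 9), but 2² = 4 ≡ 4 (mod 9), not 7.

(←) This fails: take N = 4. Then 4² = 16 ≡ 7 (mod 9), yet 4 ≡ 4 (mod 9), not 2.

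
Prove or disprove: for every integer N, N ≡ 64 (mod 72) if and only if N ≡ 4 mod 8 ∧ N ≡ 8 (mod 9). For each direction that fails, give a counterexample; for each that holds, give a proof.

Forward direction. This fails: N = 64 gives 64 ≡ 64 (mod 72) but 64 ≡ 0 (mod 8), so the conjunction on the right does not hold.

Converse. This fails: N = 44 satisfies both congruences on the right (44 ≡ 4 mod 8 and 44 ≡ 8 mod 9) yet 44 ≡ 44 (mod 72), not 64.

Neither implication holds.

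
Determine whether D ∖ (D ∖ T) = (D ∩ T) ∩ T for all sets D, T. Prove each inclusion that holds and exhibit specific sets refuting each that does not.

(⟸) Let x ∈ (D ∩ T) ∩ T. Then x ∈ D ∩ T, from which x ∈ D ∖ (D ∖ T).

(⟹) Let x ∈ D ∖ (D ∖ T). Then x ∈ D ∩ T, from which x ∈ (D ∩ T) ∩ T.

The two sets are equal.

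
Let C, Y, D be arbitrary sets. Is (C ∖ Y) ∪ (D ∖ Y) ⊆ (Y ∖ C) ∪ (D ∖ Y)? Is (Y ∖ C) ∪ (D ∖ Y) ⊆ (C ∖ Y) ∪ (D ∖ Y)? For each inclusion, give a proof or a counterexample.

Forward inclusion. This inclusion fails. Take C = {1}, Y = ∅, D = ∅; then 1 ∈ (C ∖ Y) ∪ (D ∖ Y) but 1 ∉ (Y ∖ C) ∪ (D ∖ Y).

Reverse inclusion. This inclusion fails. Take C = ∅, Y = {1}, D = ∅; then 1 ∈ (Y ∖ C) ∪ (D ∖ Y) but 1 ∉ (C ∖ Y) ∪ (D ∖ Y).

Neither inclusion holds.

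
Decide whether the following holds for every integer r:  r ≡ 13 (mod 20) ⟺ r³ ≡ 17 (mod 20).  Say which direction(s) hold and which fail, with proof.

Equivalent; both directions hold.

(→) Suppose r ≡ 13 (mod 20). Write r = 20j + 13. Then (20j + 13)³ = 8000j³ + 15600j² + 10140j + 2197 = 20(400j³ + 780j² + 507j + 109) + 17, so r³ ≡ 17 (mod 20).

(←) Conversely, suppose r³ ≡ 17 (mod 20). The only residue r in {0, …, 19} with r³ ≡ 17 (mod 20) is r = 13, so r ≡ 13 (mod 20).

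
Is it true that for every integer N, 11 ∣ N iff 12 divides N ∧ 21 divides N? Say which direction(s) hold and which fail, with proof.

(⇒) This fails: take N = 11. Certainly 11 ∣ 11, but 12 ∤ 11.

(⇐) This fails: take N = 84. Both 12 ∣ 84 and 21 ∣ 84, yet 84 is not a multiple of 11 (since 84 = 7·11 + 7), so 11 ∤ 84.

Neither implication holds.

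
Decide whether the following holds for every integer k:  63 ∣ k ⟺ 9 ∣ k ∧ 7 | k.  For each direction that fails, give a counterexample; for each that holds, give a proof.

[⇒] If 63 ∣ k, write k = 63q. Since 63 = 7·9, k = 9·(7q), so 9 ∣ k; and since 63 = 9·7, k = 7·(9q), so 7 ∣ k.

[⇐] Suppose 9 ∣ k and 7 ∣ k. Any common multiple of 9 and 7 is a multiple of their lcm; here gcd(9, 7) = 1, so lcm(9, 7) = 9·7 = 63, so 63 ∣ k.

Both implications hold.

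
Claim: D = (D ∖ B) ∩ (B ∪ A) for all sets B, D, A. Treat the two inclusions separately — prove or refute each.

Forward inclusion. This inclusion fails. Take B = ∅, D = {1}, A = ∅; then 1 ∈ D but 1 ∉ (D ∖ B) ∩ (B ∪ A).

Reverse inclusion. Let x ∈ (D ∖ B) ∩ (B ∪ A). Then x ∈ D ∩ A and x ∉ B, from which x ∈ D.

Only the reverse inclusion holds.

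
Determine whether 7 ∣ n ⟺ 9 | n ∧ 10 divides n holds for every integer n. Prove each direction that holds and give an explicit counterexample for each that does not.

[⇒] This fails: take n = 7. Certainly 7 ∣ 7, but 9 ∤ 7.

[⇐] This fails: take n = 90. Both 9 ∣ 90 and 10 ∣ 90, yet 90 is not a multiple of 7 (since 90 = 12·7 + 6), so 7 ∤ 90.

(⇒) fails and (⇐) fails.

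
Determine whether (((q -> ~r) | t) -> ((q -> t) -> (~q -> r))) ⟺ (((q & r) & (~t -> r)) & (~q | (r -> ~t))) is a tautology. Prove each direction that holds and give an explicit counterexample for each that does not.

Only the converse holds.

[⇐] Assume the antecedent. If t is true, the antecedent cannot hold. If t is false, the antecedent forces (t = F, r = T, q = T), and the consequent holds there. Either way the consequent holds.

[⇒] This fails. Under t = F, r = T, q = F, the left side is true but the right side is false.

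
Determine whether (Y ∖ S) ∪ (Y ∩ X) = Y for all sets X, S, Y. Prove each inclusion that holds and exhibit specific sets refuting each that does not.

Forward inclusion. Let x ∈ (Y ∖ S) ∪ (Y ∩ X). Then either x ∈ Y and x ∉ X, S; or x ∈ X ∩ Y and x ∉ S; or x ∈ X ∩ S ∩ Y. In each case x ∈ Y, so (Y ∖ S) ∪ (Y ∩ X) ⊆ Y.

Reverse inclusion. This inclusion fails. Take X = ∅, S = {1}, Y = {1}; then 1 ∈ Y but 1 ∉ (Y ∖ S) ∪ (Y ∩ X).

The sets are not equal: only the forward inclusion holds.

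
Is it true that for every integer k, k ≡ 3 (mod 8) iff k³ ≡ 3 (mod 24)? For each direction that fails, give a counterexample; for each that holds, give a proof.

(⇒) fails; (⇐) holds.

(⇒) This fails: take k = 11. Then 11 ≡ 3 (mod 8), but 11³ = 1331 ≡ 11 (mod 24), not 3.

(⇐) Conversely, the residues r modulo 24 with r³ ≡ 3 (mod 24) are exactly {3}, and each is ≡ 3 (mod 8).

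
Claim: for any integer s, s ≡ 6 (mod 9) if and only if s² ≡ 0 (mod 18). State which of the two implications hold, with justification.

(→) This fails: take s = 15. Then 15 ≡ 6 (mod 9), but 15² = 225 ≡ 9 (mod 18), not 0.

(←) This fails: take s = 0. Then 0² = 0 ≡ 0 (mod 18), yet 0 ≡ 0 (mod 9), not 6.

Neither direction holds.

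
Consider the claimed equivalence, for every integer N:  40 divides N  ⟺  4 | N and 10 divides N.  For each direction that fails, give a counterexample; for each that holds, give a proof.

The forward direction holds; the converse fails.

(→) If 40 ∣ N, write N = 40q. Since 40 = 10·4, N = 4·(10q), so 4 ∣ N; and since 40 = 4·10, N = 10·(4q), so 10 ∣ N.

(←) This fails: take N = 20. Both 4 ∣ 20 and 10 ∣ 20, yet 20 is not a multiple of 40 (since 20 = 0·40 + 20), so 40 ∤ 20.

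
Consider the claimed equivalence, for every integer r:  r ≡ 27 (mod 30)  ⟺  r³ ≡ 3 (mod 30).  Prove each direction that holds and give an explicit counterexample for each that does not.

(⟸) Suppose r³ ≡ 3 (mod 30). The only residue r in {0, …, 29} with r³ ≡ 3 (mod 30) is r = 27, so r ≡ 27 (mod 30).

(⟹) Suppose r ≡ 27 (mod 30). Write r = 30j + 27. Then (30j + 27)³ = 27000j³ + 72900j² + 65610j + 19683 = 30(900j³ + 2430j² + 2187j + 656) + 3, so r³ ≡ 3 (mod 30).

Equivalent; both directions hold.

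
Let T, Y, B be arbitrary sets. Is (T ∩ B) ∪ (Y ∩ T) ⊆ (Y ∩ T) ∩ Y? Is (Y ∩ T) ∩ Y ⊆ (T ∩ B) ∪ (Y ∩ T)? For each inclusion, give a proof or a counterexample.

(⊇) Let x ∈ (Y ∩ T) ∩ Y. Then either x ∈ T ∩ Y and x ∉ B; or x ∈ T ∩ Y ∩ B. In each case x ∈ (T ∩ B) ∪ (Y ∩ T), so (Y ∩ T) ∩ Y ⊆ (T ∩ B) ∪ (Y ∩ T).

(⊆) This inclusion fails. Take T = {1}, Y = ∅, B = {1}; then 1 ∈ (T ∩ B) ∪ (Y ∩ T) but 1 ∉ (Y ∩ T) ∩ Y.

Only the reverse inclusion holds.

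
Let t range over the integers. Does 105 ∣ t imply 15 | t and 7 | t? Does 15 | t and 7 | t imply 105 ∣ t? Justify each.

(⟹) If 105 ∣ t, write t = 105q. Since 105 = 7·15, t = 15·(7q), so 15 ∣ t; and since 105 = 15·7, t = 7·(15q), so 7 ∣ t.

(⟸) Suppose 15 ∣ t and 7 ∣ t. Any common multiple of 15 and 7 is a multiple of their lcm; here gcd(15, 7) = 1, so lcm(15, 7) = 15·7 = 105, so 105 ∣ t.

Both directions hold; the statement is true.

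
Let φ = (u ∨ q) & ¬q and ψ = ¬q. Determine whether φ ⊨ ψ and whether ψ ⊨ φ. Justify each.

(⇒) Assume the antecedent. If q is true, the antecedent cannot hold. If q is false, ¬q reduces to true regardless of the other variables. Either way ¬q holds.

(⇐) This fails. Under q = F, u = F, the left side is false but the right side is true.

Only the forward implication holds.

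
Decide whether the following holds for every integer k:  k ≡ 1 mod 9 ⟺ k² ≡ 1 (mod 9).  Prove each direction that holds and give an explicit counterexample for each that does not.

The forward direction holds; the converse fails.

(⇒) Suppose k ≡ 1 mod 9. Write k = 9j + 1. Then (9j + 1)² = 81j² + 18j + 1 = 9(9j² + 2j) + 1, so k² ≡ 1 (mod 9).

(⇐) This fails: take k = 8. Then 8² = 64 ≡ 1 (mod 9), yet 8 ≡ 8 (mod 9), not 1.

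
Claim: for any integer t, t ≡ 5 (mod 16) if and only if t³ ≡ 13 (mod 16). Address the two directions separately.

The biconditional holds.

Forward direction. Suppose t ≡ 5 (mod 16). Write t = 16j + 5. Then (16j + 5)³ = 4096j³ + 3840j² + 1200j + 125 = 16(256j³ + 240j² + 75j + 7) + 13, so t³ ≡ 13 (mod 16).

Converse. Suppose t³ ≡ 13 (mod 16). The only residue r in {0, …, 15} with r³ ≡ 13 (mod 16) is r = 5, so t ≡ 5 (mod 16).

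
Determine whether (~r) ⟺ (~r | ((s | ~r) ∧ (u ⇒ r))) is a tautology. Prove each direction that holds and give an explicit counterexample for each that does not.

(⟹) Assume the antecedent. If s is true, ~r | ((s | ~r) ∧ (u ⇒ r)) reduces to true regardless of the other variables. If s is false, the antecedent forces (s = F, r = F, u = F) or (s = F, r = F, u = T), and ~r | ((s | ~r) ∧ (u ⇒ r)) holds there. Either way ~r | ((s | ~r) ∧ (u ⇒ r)) holds.

(⟸) This fails. Under s = T, r = T, u = F, the left side is false but the right side is true.

The forward direction holds; the converse fails.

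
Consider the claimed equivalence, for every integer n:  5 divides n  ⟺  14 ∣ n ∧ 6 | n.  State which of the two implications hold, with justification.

(⟹) This fails: take n = 5. Certainly 5 ∣ 5, but 14 ∤ 5.

(⟸) This fails: take n = 42. Both 14 ∣ 42 and 6 ∣ 42, yet 42 is not a multiple of 5 (since 42 = 8·5 + 2), so 5 ∤ 42.

Neither direction holds.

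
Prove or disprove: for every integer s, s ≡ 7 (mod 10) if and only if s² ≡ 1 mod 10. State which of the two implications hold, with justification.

Both directions fail.

Forward direction. This fails: take s = 7. Then 7 ≡ 7 (mod 10), but 7² = 49 ≡ 9 (mod 10), not 1.

Converse. This fails: take s = 1. Then 1² = 1 ≡ 1 (mod 10), yet 1 ≡ 1 (mod 10), not 7.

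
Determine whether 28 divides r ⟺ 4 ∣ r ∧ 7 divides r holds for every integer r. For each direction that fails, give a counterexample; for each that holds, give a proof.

[⇐] Suppose 4 ∣ r and 7 ∣ r. Any common multiple of 4 and 7 is a multiple of their lcm; here gcd(4, 7) = 1, so lcm(4, 7) = 4·7 = 28, so 28 ∣ r.

[⇒] If 28 ∣ r, write r = 28q. Since 28 = 7·4, r = 4·(7q), so 4 ∣ r; and since 28 = 4·7, r = 7·(4q), so 7 ∣ r.

The biconditional holds.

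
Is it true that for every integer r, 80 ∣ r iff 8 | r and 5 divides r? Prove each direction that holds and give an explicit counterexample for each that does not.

(→) If 80 ∣ r, write r = 80q. Since 80 = 10·8, r = 8·(10q), so 8 ∣ r; and since 80 = 16·5, r = 5·(16q), so 5 ∣ r.

(←) This fails: take r = 40. Both 8 ∣ 40 and 5 ∣ 40, yet 40 is not a multiple of 80 (since 40 = 0·80 + 40), so 80 ∤ 40.

(⇒) holds; (⇐) fails.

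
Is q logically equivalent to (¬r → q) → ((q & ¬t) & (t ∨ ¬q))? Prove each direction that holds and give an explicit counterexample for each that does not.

Forward direction. This fails. Under q = T, r = F, t = F, the left side is true but the right side is false.

Converse. This fails. Under q = F, r = F, t = F, the left side is false but the right side is true.

Both directions fail.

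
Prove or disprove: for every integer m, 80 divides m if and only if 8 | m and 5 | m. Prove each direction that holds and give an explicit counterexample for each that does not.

Forward direction. If 80 ∣ m, write m = 80q. Since 80 = 10·8, m = 8·(10q), so 8 ∣ m; and since 80 = 16·5, m = 5·(16q), so 5 ∣ m.

Converse. This fails: take m = 40. Both 8 ∣ 40 and 5 ∣ 40, yet 40 is not a multiple of 80 (since 40 = 0·80 + 40), so 80 ∤ 40.

(⇒) holds; (⇐) fails.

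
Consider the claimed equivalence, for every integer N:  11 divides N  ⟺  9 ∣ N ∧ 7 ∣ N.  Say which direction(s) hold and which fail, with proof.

Both directions fail.

Forward direction. This fails: take N = 11. Certainly 11 ∣ 11, but 9 ∤ 11.

Converse. This fails: take N = 63. Both 9 ∣ 63 and 7 ∣ 63, yet 63 is not a multiple of 11 (since 63 = 5·11 + 8), so 11 ∤ 63.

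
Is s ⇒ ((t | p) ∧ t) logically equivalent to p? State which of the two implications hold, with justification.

(⇒) This fails. Under t = F, s = F, p = F, the left side is true but the right side is false.

(⇐) This fails. Under t = F, s = T, p = T, the left side is false but the right side is true.

Neither direction holds.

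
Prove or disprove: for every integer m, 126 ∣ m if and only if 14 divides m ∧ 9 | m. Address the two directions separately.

The biconditional holds.

Converse. Suppose 14 ∣ m and 9 ∣ m. Any common multiple of 14 and 9 is a multiple of their lcm; here gcd(14, 9) = 1, so lcm(14, 9) = 14·9 = 126, so 126 ∣ m.

Forward direction. If 126 ∣ m, write m = 126q. Since 126 = 9·14, m = 14·(9q), so 14 ∣ m; and since 126 = 14·9, m = 9·(14q), so 9 ∣ m.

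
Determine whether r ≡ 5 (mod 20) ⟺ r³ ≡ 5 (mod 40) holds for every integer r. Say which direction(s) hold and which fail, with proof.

(→) This fails: take r = 25. Then 25 ≡ 5 (mod 20), but 25³ = 15625 ≡ 25 (mod 40), not 5.

(←) Conversely, the residues r modulo 40 with r³ ≡ 5 (mod 40) are exactly {5}, and each is ≡ 5 (mod 20).

Not equivalent: only (⇐) holds.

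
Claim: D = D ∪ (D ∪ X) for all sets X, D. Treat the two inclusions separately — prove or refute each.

Only the forward inclusion holds.

(⊆) Let x ∈ D. Then either x ∈ D and x ∉ X; or x ∈ X ∩ D. In each case x ∈ D ∪ (D ∪ X), so D ⊆ D ∪ (D ∪ X).

(⊇) This inclusion fails. Take X = {1}, D = ∅; then 1 ∈ D ∪ (D ∪ X) but 1 ∉ D.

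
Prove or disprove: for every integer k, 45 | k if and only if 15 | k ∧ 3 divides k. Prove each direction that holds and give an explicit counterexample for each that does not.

(→) If 45 ∣ k, write k = 45q. Since 45 = 3·15, k = 15·(3q), so 15 ∣ k; and since 45 = 15·3, k = 3·(15q), so 3 ∣ k.

(←) This fails: take k = 15. Both 15 ∣ 15 and 3 ∣ 15, yet 15 is not a multiple of 45 (since 15 = 0·45 + 15), so 45 ∤ 15.

Only the forward implication holds.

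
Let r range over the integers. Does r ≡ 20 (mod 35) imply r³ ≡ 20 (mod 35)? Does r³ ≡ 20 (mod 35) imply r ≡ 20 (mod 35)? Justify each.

[⇒] Suppose r ≡ 20 (mod 35). Write r = 35j + 20. Then (35j + 20)³ = 42875j³ + 73500j² + 42000j + 8000 = 35(1225j³ + 2100j² + 1200j + 228) + 20, so r³ ≡ 20 (mod 35).

[⇐] This fails: take r = 5. Then 5³ = 125 ≡ 20 (mod 35), yet 5 ≡ 5 (mod 35), not 20.

Only the forward direction holds.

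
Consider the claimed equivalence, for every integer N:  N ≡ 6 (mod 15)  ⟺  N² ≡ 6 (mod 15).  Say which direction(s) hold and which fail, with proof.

[⇒] Suppose N ≡ 6 (mod 15). Write N = 15j + 6. Then (15j + 6)² = 225j² + 180j + 36 = 15(15j² + 12j + 2) + 6, so N² ≡ 6 (mod 15).

[⇐] This fails: take N = 9. Then 9² = 81 ≡ 6 (mod 15), yet 9 ≡ 9 (mod 15), not 6.

Not equivalent: only (⇒) holds.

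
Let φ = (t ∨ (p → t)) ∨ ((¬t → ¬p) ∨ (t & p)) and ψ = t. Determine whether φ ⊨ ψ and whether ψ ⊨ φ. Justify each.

[⇒] This fails. Under t = F, p = F, the left side is true but the right side is false.

[⇐] Assume the antecedent. If t is true, the consequent reduces to true regardless of the other variables. If t is false, the antecedent cannot hold. Either way the consequent holds.

The forward direction fails; the converse holds.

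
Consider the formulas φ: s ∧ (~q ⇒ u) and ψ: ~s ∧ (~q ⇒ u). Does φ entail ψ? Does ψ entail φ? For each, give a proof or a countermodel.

[⇒] This fails. Under u = T, q = F, s = T, the left side is true but the right side is false.

[⇐] This fails. Under u = T, q = F, s = F, the left side is false but the right side is true.

(⇒) fails and (⇐) fails.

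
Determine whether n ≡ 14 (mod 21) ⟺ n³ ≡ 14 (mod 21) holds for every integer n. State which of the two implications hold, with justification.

(⟹) Suppose n ≡ 14 (mod 21). Write n = 21j + 14. Then (21j + 14)³ = 9261j³ + 18522j² + 12348j + 2744 = 21(441j³ + 882j² + 588j + 130) + 14, so n³ ≡ 14 (mod 21).

(⟸) Conversely, suppose n³ ≡ 14 (mod 21). The only residue r in {0, …, 20} with r³ ≡ 14 (mod 21) is r = 14, so n ≡ 14 (mod 21).

Both directions hold.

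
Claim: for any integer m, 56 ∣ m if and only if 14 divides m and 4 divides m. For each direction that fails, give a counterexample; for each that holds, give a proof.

(⇒) holds; (⇐) fails.

Forward direction. If 56 ∣ m, write m = 56q. Since 56 = 4·14, m = 14·(4q), so 14 ∣ m; and since 56 = 14·4, m = 4·(14q), so 4 ∣ m.

Converse. This fails: take m = 28. Both 14 ∣ 28 and 4 ∣ 28, yet 28 is not a multiple of 56 (since 28 = 0·56 + 28), so 56 ∤ 28.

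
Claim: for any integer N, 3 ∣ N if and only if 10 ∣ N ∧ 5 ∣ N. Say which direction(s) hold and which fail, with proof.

(→) This fails: take N = 3. Certainly 3 ∣ 3, but 10 ∤ 3.

(←) This fails: take N = 10. Both 10 ∣ 10 and 5 ∣ 10, yet 10 is not a multiple of 3 (since 10 = 3·3 + 1), so 3 ∤ 10.

(⇒) fails and (⇐) fails.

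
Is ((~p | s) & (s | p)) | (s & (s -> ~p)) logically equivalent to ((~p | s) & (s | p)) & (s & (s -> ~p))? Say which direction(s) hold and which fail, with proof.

Only the converse holds.

(⟸) Assume the antecedent. If s is true, the consequent reduces to true regardless of the other variables. If s is false, the antecedent cannot hold. Either way the consequent holds.

(⟹) This fails. Under s = T, p = T, the left side is true but the right side is false.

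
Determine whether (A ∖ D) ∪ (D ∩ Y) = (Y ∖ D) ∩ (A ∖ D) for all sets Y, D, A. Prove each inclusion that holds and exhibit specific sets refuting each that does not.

The sets are not equal: only the reverse inclusion holds.

(⊇) Let x ∈ (Y ∖ D) ∩ (A ∖ D). Then x ∈ Y ∩ A and x ∉ D, from which x ∈ (A ∖ D) ∪ (D ∩ Y).

(⊆) This inclusion fails. Take Y = {1}, D = {1}, A = ∅; then 1 ∈ (A ∖ D) ∪ (D ∩ Y) but 1 ∉ (Y ∖ D) ∩ (A ∖ D).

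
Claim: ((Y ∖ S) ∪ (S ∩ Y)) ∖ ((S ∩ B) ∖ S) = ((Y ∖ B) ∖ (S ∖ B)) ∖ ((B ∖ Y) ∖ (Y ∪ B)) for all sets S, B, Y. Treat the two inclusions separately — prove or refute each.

(⊆) This inclusion fails. Take S = {1}, B = ∅, Y = {1}; then 1 ∈ ((Y ∖ S) ∪ (S ∩ Y)) ∖ ((S ∩ B) ∖ S) but 1 ∉ ((Y ∖ B) ∖ (S ∖ B)) ∖ ((B ∖ Y) ∖ (Y ∪ B)).

(⊇) Let x ∈ ((Y ∖ B) ∖ (S ∖ B)) ∖ ((B ∖ Y) ∖ (Y ∪ B)). Then x ∈ Y and x ∉ S, B, from which x ∈ ((Y ∖ S) ∪ (S ∩ Y)) ∖ ((S ∩ B) ∖ S).

Only the reverse inclusion holds.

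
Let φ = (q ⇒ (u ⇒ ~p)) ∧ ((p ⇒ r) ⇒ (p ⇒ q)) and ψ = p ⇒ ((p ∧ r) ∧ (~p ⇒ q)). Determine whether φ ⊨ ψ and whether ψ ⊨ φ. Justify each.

Neither direction holds.

Forward direction. This fails. Under p = T, r = F, q = F, u = F, the left side is true but the right side is false.

Converse. This fails. Under p = T, r = T, q = F, u = F, the left side is false but the right side is true.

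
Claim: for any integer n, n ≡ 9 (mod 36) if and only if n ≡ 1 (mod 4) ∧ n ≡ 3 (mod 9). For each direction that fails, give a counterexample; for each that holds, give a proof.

Forward direction. This fails: n = 9 gives 9 ≡ 9 (mod 36) but 9 ≡ 0 (mod 9), so the conjunction on the right does not hold.

Converse. This fails: n = 21 satisfies both congruences on the right (21 ≡ 1 mod 4 and 21 ≡ 3 mod 9) yet 21 ≡ 21 (mod 36), not 9.

(⇒) fails and (⇐) fails.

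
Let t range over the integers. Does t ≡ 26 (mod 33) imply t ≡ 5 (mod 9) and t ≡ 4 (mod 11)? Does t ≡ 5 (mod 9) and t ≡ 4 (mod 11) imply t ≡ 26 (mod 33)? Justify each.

Not equivalent: only (⇐) holds.

Forward direction. This fails: t = 26 gives 26 ≡ 26 (mod 33) but 26 ≡ 8 (mod 9), so the conjunction on the right does not hold.

Converse. If t ≡ 5 (mod 9) and t ≡ 4 (mod 11), then by the Chinese remainder theorem t ≡ 59 (mod 99). Since 59 ≡ 26 (mod 33) and 33 ∣ 99, we get t ≡ 26 (mod 33).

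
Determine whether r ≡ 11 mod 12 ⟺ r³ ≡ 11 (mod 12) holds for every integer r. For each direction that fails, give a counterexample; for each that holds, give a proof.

(⟹) Suppose r ≡ 11 mod 12. Write r = 12j + 11. Then (12j + 11)³ = 1728j³ + 4752j² + 4356j + 1331 = 12(144j³ + 396j² + 363j + 110) + 11, so r³ ≡ 11 (mod 12).

(⟸) For the converse, argue contrapositively. If r ≢ 11 (mod 12), then r is congruent to one of 0, 1, 2, 3, 4, 5, 6, 7, 8, 9, 10 modulo 12, and these give r³ ≡ 0, 1, 8, 3, 4, 5, 0, 7, 8, 9, 4 respectively — never 11.

Both directions hold.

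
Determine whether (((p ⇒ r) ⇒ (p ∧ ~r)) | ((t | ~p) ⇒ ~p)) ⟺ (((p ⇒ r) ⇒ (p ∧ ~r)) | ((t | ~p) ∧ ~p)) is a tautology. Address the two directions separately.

(⟹) This fails. Under t = F, r = T, p = T, the left side is true but the right side is false.

(⟸) Assume the antecedent. If r is true, the antecedent forces (t = F, r = T, p = F) or (t = T, r = T, p = F), and the consequent holds there. If r is false, the consequent reduces to true regardless of the other variables. Either way the consequent holds.

Only the converse holds.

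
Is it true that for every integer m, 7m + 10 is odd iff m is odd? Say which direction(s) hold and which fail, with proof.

Both implications hold.

(⇒) Suppose 7m + 10 is odd. Since 7 is odd, 7m and m have the same parity, so 7m + 10 ≡ m + 10 (mod 2). As 10 is even, 7m + 10 is odd exactly when m is odd. Thus m is odd.

(⇐) Conversely, suppose m is odd; write m = 2j + 1. Then 7m + 10 = 7·(2j + 1) + 10 = 2·7j + 17, which is odd.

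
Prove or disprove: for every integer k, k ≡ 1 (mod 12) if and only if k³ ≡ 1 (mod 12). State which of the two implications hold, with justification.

The biconditional holds.

Forward direction. Suppose k ≡ 1 (mod 12). Write k = 12j + 1. Then (12j + 1)³ = 1728j³ + 432j² + 36j + 1 = 12(144j³ + 36j² + 3j) + 1, so k³ ≡ 1 (mod 12).

Converse. Suppose k³ ≡ 1 (mod 12). The only residue r in {0, …, 11} with r³ ≡ 1 (mod 12) is r = 1, so k ≡ 1 (mod 12).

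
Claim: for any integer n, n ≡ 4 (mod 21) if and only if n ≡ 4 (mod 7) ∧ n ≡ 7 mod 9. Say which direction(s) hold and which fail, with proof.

(→) This fails: n = 4 gives 4 ≡ 4 (mod 21) but 4 ≡ 4 (mod 9), so the conjunction on the right does not hold.

(←) Conversely, if n ≡ 4 (mod 7) and n ≡ 7 (mod 9), then by the Chinese remainder theorem n ≡ 25 (mod 63). Since 25 ≡ 4 (mod 21) and 21 ∣ 63, we get n ≡ 4 (mod 21).

The forward direction fails; the converse holds.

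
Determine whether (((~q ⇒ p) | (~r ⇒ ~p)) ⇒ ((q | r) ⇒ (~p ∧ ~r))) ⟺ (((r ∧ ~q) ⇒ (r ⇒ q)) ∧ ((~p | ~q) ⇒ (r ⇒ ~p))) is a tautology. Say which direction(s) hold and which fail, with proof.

Only the forward implication holds.

(⇐) This fails. Under q = T, r = T, p = F, the left side is false but the right side is true.

(⇒) Assume the antecedent. If q is true, the consequent reduces to true regardless of the other variables. If q is false, the antecedent forces (q = F, r = F, p = F) or (q = F, r = F, p = T), and the consequent holds there. Either way the consequent holds.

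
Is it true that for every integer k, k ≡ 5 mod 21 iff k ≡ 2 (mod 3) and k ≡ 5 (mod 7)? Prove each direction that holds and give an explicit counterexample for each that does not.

Both implications hold.

(→) Suppose k ≡ 5 (mod 21); write k = 21j + 5. Since 3 ∣ 21, reducing mod 3 gives k ≡ 5 ≡ 2 (mod 3); since 7 ∣ 21, reducing mod 7 gives k ≡ 5 (mod 7).

(←) Conversely, if k ≡ 2 (mod 3) and k ≡ 5 (mod 7), then by the Chinese remainder theorem k ≡ 5 (mod 21). This is exactly k ≡ 5 (mod 21).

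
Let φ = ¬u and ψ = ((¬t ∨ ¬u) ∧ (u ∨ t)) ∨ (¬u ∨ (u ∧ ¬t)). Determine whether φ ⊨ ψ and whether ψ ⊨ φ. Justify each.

Not equivalent: only (⇒) holds.

[⇒] Assume the antecedent. If t is true, the antecedent forces (t = T, u = F), and the consequent holds there. If t is false, the consequent reduces to true regardless of the other variables. Either way the consequent holds.

[⇐] This fails. Under t = F, u = T, the left side is false but the right side is true.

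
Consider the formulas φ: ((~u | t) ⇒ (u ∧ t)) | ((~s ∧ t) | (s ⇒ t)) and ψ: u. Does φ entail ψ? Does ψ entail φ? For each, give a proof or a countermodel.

Not equivalent: only (⇐) holds.

Converse. Assume the antecedent. If s is true, the antecedent forces (s = T, t = F, u = T) or (s = T, t = T, u = T), and the consequent holds there. If s is false, the consequent reduces to true regardless of the other variables. Either way the consequent holds.

Forward direction. This fails. Under s = F, t = F, u = F, the left side is true but the right side is false.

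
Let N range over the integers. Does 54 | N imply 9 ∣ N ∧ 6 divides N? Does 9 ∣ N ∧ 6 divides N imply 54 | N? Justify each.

(⟹) If 54 ∣ N, write N = 54q. Since 54 = 6·9, N = 9·(6q), so 9 ∣ N; and since 54 = 9·6, N = 6·(9q), so 6 ∣ N.

(⟸) This fails: take N = 18. Both 9 ∣ 18 and 6 ∣ 18, yet 18 is not a multiple of 54 (since 18 = 0·54 + 18), so 54 ∤ 18.

Not equivalent: only (⇒) holds.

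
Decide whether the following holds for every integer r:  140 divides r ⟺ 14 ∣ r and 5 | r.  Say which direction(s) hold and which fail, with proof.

(⟸) This fails: take r = 70. Both 14 ∣ 70 and 5 ∣ 70, yet 70 is not a multiple of 140 (since 70 = 0·140 + 70), so 140 ∤ 70.

(⟹) If 140 ∣ r, write r = 140q. Since 140 = 10·14, r = 14·(10q), so 14 ∣ r; and since 140 = 28·5, r = 5·(28q), so 5 ∣ r.

(⇒) holds; (⇐) fails.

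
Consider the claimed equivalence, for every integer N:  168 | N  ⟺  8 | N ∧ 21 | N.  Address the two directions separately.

Both directions hold.

[⇒] If 168 ∣ N, write N = 168q. Since 168 = 21·8, N = 8·(21q), so 8 ∣ N; and since 168 = 8·21, N = 21·(8q), so 21 ∣ N.

[⇐] Suppose 8 ∣ N and 21 ∣ N. Any common multiple of 8 and 21 is a multiple of their lcm; here gcd(8, 21) = 1, so lcm(8, 21) = 8·21 = 168, so 168 ∣ N.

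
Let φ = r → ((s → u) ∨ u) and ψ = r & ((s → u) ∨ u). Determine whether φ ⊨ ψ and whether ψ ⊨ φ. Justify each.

The forward direction fails; the converse holds.

[⇒] This fails. Under s = F, u = F, r = F, the left side is true but the right side is false.

[⇐] Assume the antecedent. If s is true, the antecedent forces (s = T, u = T, r = T), and r → ((s → u) ∨ u) holds there. If s is false, r → ((s → u) ∨ u) reduces to true regardless of the other variables. Either way r → ((s → u) ∨ u) holds.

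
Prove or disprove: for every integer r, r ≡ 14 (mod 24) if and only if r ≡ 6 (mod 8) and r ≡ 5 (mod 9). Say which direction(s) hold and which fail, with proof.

(⟹) This fails: r = 38 gives 38 ≡ 14 (mod 24) but 38 ≡ 2 (mod 9), so the conjunction on the right does not hold.

(⟸) Conversely, if r ≡ 6 (mod 8) and r ≡ 5 (mod 9), then by the Chinese remainder theorem r ≡ 14 (mod 72). Since 14 ≡ 14 (mod 24) and 24 ∣ 72, we get r ≡ 14 (mod 24).

Not equivalent: only (⇐) holds.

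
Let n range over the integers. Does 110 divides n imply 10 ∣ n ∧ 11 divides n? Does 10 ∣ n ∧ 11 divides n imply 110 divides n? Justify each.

Both directions hold.

(→) If 110 ∣ n, write n = 110q. Since 110 = 11·10, n = 10·(11q), so 10 ∣ n; and since 110 = 10·11, n = 11·(10q), so 11 ∣ n.

(←) Suppose 10 ∣ n and 11 ∣ n. Any common multiple of 10 and 11 is a multiple of their lcm; here gcd(10, 11) = 1, so lcm(10, 11) = 10·11 = 110, so 110 ∣ n.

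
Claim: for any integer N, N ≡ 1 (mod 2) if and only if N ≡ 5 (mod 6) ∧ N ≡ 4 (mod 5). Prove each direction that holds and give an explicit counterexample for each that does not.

(⇒) fails; (⇐) holds.

[⇐] If N ≡ 5 (mod 6) and N ≡ 4 (mod 5), then by the Chinese remainder theorem N ≡ 29 (mod 30). Since 29 ≡ 1 (mod 2) and 2 ∣ 30, we get N ≡ 1 (mod 2).

[⇒] This fails: N = 1 gives 1 ≡ 1 (mod 2) but 1 ≡ 1 (mod 6), so the conjunction on the right does not hold.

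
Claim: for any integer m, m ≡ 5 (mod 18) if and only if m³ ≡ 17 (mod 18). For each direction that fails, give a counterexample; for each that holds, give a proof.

(⇒) holds; (⇐) fails.

[⇒] Suppose m ≡ 5 (mod 18). Write m = 18j + 5. Then (18j + 5)³ = 5832j³ + 4860j² + 1350j + 125 = 18(324j³ + 270j² + 75j + 6) + 17, so m³ ≡ 17 (mod 18).

[⇐] This fails: take m = 11. Then 11³ = 1331 ≡ 17 (mod 18), yet 11 ≡ 11 (mod 18), not 5.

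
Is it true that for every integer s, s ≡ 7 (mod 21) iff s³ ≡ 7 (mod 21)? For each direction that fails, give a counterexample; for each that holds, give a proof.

[⇒] Suppose s ≡ 7 (mod 21). Write s = 21j + 7. Then (21j + 7)³ = 9261j³ + 9261j² + 3087j + 343 = 21(441j³ + 441j² + 147j + 16) + 7, so s³ ≡ 7 (mod 21).

[⇐] Conversely, suppose s³ ≡ 7 (mod 21). The only residue r in {0, …, 20} with r³ ≡ 7 (mod 21) is r = 7, so s ≡ 7 (mod 21).

Equivalent; both directions hold.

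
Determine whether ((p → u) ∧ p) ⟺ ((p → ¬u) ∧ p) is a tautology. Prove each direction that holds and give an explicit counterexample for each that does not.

Neither direction holds.

Forward direction. This fails. Under p = T, u = T, the left side is true but the right side is false.

Converse. This fails. Under p = T, u = F, the left side is false but the right side is true.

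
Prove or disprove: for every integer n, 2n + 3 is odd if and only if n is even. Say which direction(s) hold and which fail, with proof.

(→) This fails: take n = 1. Then 2n + 3 = 5, which is odd, yet n = 1 is odd, not even.

(←) Suppose n is even. Since 2 is even, 2n is even for every n, so 2n + 3 has the same parity as 3, which is odd. Hence 2n + 3 is odd.

The forward direction fails; the converse holds.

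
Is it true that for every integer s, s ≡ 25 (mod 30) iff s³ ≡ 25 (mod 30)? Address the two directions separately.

Equivalent; both directions hold.

Converse. Suppose s³ ≡ 25 (mod 30). The only residue r in {0, …, 29} with r³ ≡ 25 (mod 30) is r = 25, so s ≡ 25 (mod 30).

Forward direction. Suppose s ≡ 25 (mod 30). Write s = 30j + 25. Then (30j + 25)³ = 27000j³ + 67500j² + 56250j + 15625 = 30(900j³ + 2250j² + 1875j + 520) + 25, so s³ ≡ 25 (mod 30).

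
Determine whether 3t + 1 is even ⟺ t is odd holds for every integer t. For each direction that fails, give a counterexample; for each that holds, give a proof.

(⇒) Suppose 3t + 1 is even. Since 3 is odd, 3t and t have the same parity, so 3t + 1 ≡ t + 1 (mod 2). As 1 is odd, 3t + 1 is even exactly when t is odd. Thus t is odd.

(⇐) Conversely, suppose t is odd; write t = 2j + 1. Then 3t + 1 = 3·(2j + 1) + 1 = 2·3j + 4, which is even.

Both directions hold; the statement is true.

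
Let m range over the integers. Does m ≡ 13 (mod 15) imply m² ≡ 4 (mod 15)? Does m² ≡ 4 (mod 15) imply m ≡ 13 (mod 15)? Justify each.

Not equivalent: only (⇒) holds.

(←) This fails: take m = 2. Then 2² = 4 ≡ 4 (mod 15), yet 2 ≡ 2 (mod 15), not 13.

(→) Suppose m ≡ 13 (mod 15). Write m = 15j + 13. Then (15j + 13)² = 225j² + 390j + 169 = 15(15j² + 26j + 11) + 4, so m² ≡ 4 (mod 15).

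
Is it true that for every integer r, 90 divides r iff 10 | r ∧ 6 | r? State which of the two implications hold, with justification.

Not equivalent: only (⇒) holds.

(⟸) This fails: take r = 30. Both 10 ∣ 30 and 6 ∣ 30, yet 30 is not a multiple of 90 (since 30 = 0·90 + 30), so 90 ∤ 30.

(⟹) If 90 ∣ r, write r = 90q. Since 90 = 9·10, r = 10·(9q), so 10 ∣ r; and since 90 = 15·6, r = 6·(15q), so 6 ∣ r.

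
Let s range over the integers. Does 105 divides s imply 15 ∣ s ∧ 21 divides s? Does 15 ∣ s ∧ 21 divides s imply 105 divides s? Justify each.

(→) If 105 ∣ s, write s = 105q. Since 105 = 7·15, s = 15·(7q), so 15 ∣ s; and since 105 = 5·21, s = 21·(5q), so 21 ∣ s.

(←) Suppose 15 ∣ s and 21 ∣ s. Any common multiple of 15 and 21 is a multiple of their lcm; here lcm(15, 21) = 15·21/gcd(15, 21) = 315/3 = 105, so 105 ∣ s.

Both directions hold; the statement is true.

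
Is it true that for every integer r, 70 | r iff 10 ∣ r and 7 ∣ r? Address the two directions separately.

Both implications hold.

(→) If 70 ∣ r, write r = 70q. Since 70 = 7·10, r = 10·(7q), so 10 ∣ r; and since 70 = 10·7, r = 7·(10q), so 7 ∣ r.

(←) Suppose 10 ∣ r and 7 ∣ r. Any common multiple of 10 and 7 is a multiple of their lcm; here gcd(10, 7) = 1, so lcm(10, 7) = 10·7 = 70, so 70 ∣ r.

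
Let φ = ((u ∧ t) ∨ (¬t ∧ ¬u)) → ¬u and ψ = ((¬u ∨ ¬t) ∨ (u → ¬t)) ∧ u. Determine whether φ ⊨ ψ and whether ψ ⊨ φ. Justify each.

(→) This fails. Under u = F, t = F, the left side is true but the right side is false.

(←) Assume the antecedent. If u is true, the antecedent forces (u = T, t = F), and ((u ∧ t) ∨ (¬t ∧ ¬u)) → ¬u holds there. If u is false, the antecedent cannot hold. Either way ((u ∧ t) ∨ (¬t ∧ ¬u)) → ¬u holds.

The forward direction fails; the converse holds.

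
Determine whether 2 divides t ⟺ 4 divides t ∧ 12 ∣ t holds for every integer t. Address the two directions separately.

Only the reverse direction holds.

Forward direction. This fails: take t = 2. Certainly 2 ∣ 2, but 4 ∤ 2.

Converse. Suppose 4 ∣ t and 12 ∣ t. Any common multiple of 4 and 12 is a multiple of their lcm; here lcm(4, 12) = 4·12/gcd(4, 12) = 48/4 = 12, so 12 ∣ t. Since 2 ∣ 12, it follows that 2 ∣ t.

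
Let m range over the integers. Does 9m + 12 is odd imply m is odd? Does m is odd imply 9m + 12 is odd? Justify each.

(⇒) Suppose 9m + 12 is odd. Since 9 is odd, 9m and m have the same parity, so 9m + 12 ≡ m + 12 (mod 2). As 12 is even, 9m + 12 is odd exactly when m is odd. Thus m is odd.

(⇐) Conversely, suppose m is odd; write m = 2j + 1. Then 9m + 12 = 9·(2j + 1) + 12 = 2·9j + 21, which is odd.

Both directions hold; the statement is true.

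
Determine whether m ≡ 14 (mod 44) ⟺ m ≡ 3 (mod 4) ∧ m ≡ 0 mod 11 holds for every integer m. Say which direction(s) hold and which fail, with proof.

(⇒) This fails: m = 14 gives 14 ≡ 14 (mod 44) but 14 ≡ 2 (mod 4), so the conjunction on the right does not hold.

(⇐) This fails: m = 11 satisfies both congruences on the right (11 ≡ 3 mod 4 and 11 ≡ 0 mod 11) yet 11 ≡ 11 (mod 44), not 14.

Both directions fail.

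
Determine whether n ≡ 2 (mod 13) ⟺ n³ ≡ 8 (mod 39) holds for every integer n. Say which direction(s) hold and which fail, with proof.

Both directions fail.

(→) This fails: take n = 15. Then 15 ≡ 2 (mod 13), but 15³ = 3375 ≡ 21 (mod 39), not 8.

(←) This fails: take n = 5. Then 5³ = 125 ≡ 8 (mod 39), yet 5 ≡ 5 (mod 13), not 2.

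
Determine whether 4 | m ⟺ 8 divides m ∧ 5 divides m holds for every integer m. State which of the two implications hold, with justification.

(⇒) fails; (⇐) holds.

(⟸) Suppose 8 ∣ m and 5 ∣ m. Any common multiple of 8 and 5 is a multiple of their lcm; here gcd(8, 5) = 1, so lcm(8, 5) = 8·5 = 40, so 40 ∣ m. Since 4 ∣ 40, it follows that 4 ∣ m.

(⟹) This fails: take m = 4. Certainly 4 ∣ 4, but 8 ∤ 4.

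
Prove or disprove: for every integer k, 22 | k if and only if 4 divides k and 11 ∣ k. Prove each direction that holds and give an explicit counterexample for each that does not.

Only the reverse direction holds.

[⇒] This fails: take k = 22. Certainly 22 ∣ 22, but 4 ∤ 22.

[⇐] Suppose 4 ∣ k and 11 ∣ k. Any common multiple of 4 and 11 is a multiple of their lcm; here gcd(4, 11) = 1, so lcm(4, 11) = 4·11 = 44, so 44 ∣ k. Since 22 ∣ 44, it follows that 22 ∣ k.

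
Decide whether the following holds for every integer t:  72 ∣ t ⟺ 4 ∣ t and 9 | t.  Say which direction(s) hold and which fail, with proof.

Not equivalent: only (⇒) holds.

(←) This fails: take t = 36. Both 4 ∣ 36 and 9 ∣ 36, yet 36 is not a multiple of 72 (since 36 = 0·72 + 36), so 72 ∤ 36.

(→) If 72 ∣ t, write t = 72q. Since 72 = 18·4, t = 4·(18q), so 4 ∣ t; and since 72 = 8·9, t = 9·(8q), so 9 ∣ t.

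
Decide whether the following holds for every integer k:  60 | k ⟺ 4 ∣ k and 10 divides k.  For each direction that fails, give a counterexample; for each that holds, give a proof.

The forward direction holds; the converse fails.

(→) If 60 ∣ k, write k = 60q. Since 60 = 15·4, k = 4·(15q), so 4 ∣ k; and since 60 = 6·10, k = 10·(6q), so 10 ∣ k.

(←) This fails: take k = 20. Both 4 ∣ 20 and 10 ∣ 20, yet 20 is not a multiple of 60 (since 20 = 0·60 + 20), so 60 ∤ 20.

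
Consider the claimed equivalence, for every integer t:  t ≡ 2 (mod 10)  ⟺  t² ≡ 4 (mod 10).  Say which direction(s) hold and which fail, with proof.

(⇒) holds; (⇐) fails.

[⇒] Suppose t ≡ 2 (mod 10). Write t = 10j + 2. Then (10j + 2)² = 100j² + 40j + 4 = 10(10j² + 4j) + 4, so t² ≡ 4 (mod 10).

[⇐] This fails: take t = 8. Then 8² = 64 ≡ 4 (mod 10), yet 8 ≡ 8 (mod 10), not 2.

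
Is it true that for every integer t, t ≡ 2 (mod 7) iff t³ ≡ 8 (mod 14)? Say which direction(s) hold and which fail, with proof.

Neither implication holds.

(⇒) This fails: take t = 9. Then 9 ≡ 2 (mod 7), but 9³ = 729 ≡ 1 (mod 14), not 8.

(⇐) This fails: take t = 4. Then 4³ = 64 ≡ 8 (mod 14), yet 4 ≡ 4 (mod 7), not 2.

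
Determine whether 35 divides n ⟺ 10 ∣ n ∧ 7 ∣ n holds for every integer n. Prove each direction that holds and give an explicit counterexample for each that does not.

[⇐] Suppose 10 ∣ n and 7 ∣ n. Any common multiple of 10 and 7 is a multiple of their lcm; here gcd(10, 7) = 1, so lcm(10, 7) = 10·7 = 70, so 70 ∣ n. Since 35 ∣ 70, it follows that 35 ∣ n.

[⇒] This fails: take n = 35. Certainly 35 ∣ 35, but 10 ∤ 35.

The forward direction fails; the converse holds.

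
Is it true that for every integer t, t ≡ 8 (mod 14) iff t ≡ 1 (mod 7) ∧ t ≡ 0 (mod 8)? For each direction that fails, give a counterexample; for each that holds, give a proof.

(⇒) fails; (⇐) holds.

[⇒] This fails: t = 50 gives 50 ≡ 8 (mod 14) but 50 ≡ 2 (mod 8), so the conjunction on the right does not hold.

[⇐] Conversely, if t ≡ 1 (mod 7) and t ≡ 0 (mod 8), then by the Chinese remainder theorem t ≡ 8 (mod 56). Since 8 ≡ 8 (mod 14) and 14 ∣ 56, we get t ≡ 8 (mod 14).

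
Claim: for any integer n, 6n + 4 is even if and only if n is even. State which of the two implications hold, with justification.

Not equivalent: only (⇐) holds.

(→) This fails: take n = 5. Then 6n + 4 = 34, which is even, yet n = 5 is odd, not even.

(←) Suppose n is even. Since 6 is even, 6n is even for every n, so 6n + 4 has the same parity as 4, which is even. Hence 6n + 4 is even.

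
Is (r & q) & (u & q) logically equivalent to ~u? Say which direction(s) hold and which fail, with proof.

(⟹) This fails. Under r = T, q = T, u = T, the left side is true but the right side is false.

(⟸) This fails. Under r = F, q = F, u = F, the left side is false but the right side is true.

Both directions fail.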